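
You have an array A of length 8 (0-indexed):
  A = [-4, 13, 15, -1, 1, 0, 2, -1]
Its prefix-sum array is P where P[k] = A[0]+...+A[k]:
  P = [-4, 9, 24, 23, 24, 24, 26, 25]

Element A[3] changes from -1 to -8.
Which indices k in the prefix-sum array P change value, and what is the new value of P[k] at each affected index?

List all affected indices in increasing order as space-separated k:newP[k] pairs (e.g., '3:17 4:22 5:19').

P[k] = A[0] + ... + A[k]
P[k] includes A[3] iff k >= 3
Affected indices: 3, 4, ..., 7; delta = -7
  P[3]: 23 + -7 = 16
  P[4]: 24 + -7 = 17
  P[5]: 24 + -7 = 17
  P[6]: 26 + -7 = 19
  P[7]: 25 + -7 = 18

Answer: 3:16 4:17 5:17 6:19 7:18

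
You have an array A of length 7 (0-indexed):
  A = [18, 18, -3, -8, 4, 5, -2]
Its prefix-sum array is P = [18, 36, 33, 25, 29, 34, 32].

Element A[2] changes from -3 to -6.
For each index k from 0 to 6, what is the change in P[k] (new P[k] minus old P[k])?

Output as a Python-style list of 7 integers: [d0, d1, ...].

Element change: A[2] -3 -> -6, delta = -3
For k < 2: P[k] unchanged, delta_P[k] = 0
For k >= 2: P[k] shifts by exactly -3
Delta array: [0, 0, -3, -3, -3, -3, -3]

Answer: [0, 0, -3, -3, -3, -3, -3]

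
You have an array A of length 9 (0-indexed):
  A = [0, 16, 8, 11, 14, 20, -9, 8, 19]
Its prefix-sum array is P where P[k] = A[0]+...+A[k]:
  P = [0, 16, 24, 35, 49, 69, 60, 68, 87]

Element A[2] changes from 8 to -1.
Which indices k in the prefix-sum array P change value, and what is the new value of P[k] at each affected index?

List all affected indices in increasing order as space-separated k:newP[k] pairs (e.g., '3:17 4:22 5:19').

Answer: 2:15 3:26 4:40 5:60 6:51 7:59 8:78

Derivation:
P[k] = A[0] + ... + A[k]
P[k] includes A[2] iff k >= 2
Affected indices: 2, 3, ..., 8; delta = -9
  P[2]: 24 + -9 = 15
  P[3]: 35 + -9 = 26
  P[4]: 49 + -9 = 40
  P[5]: 69 + -9 = 60
  P[6]: 60 + -9 = 51
  P[7]: 68 + -9 = 59
  P[8]: 87 + -9 = 78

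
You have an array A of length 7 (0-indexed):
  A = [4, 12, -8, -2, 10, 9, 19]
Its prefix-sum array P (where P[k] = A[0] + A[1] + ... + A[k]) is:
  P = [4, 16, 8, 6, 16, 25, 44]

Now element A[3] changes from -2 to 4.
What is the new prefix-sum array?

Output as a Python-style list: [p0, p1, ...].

Answer: [4, 16, 8, 12, 22, 31, 50]

Derivation:
Change: A[3] -2 -> 4, delta = 6
P[k] for k < 3: unchanged (A[3] not included)
P[k] for k >= 3: shift by delta = 6
  P[0] = 4 + 0 = 4
  P[1] = 16 + 0 = 16
  P[2] = 8 + 0 = 8
  P[3] = 6 + 6 = 12
  P[4] = 16 + 6 = 22
  P[5] = 25 + 6 = 31
  P[6] = 44 + 6 = 50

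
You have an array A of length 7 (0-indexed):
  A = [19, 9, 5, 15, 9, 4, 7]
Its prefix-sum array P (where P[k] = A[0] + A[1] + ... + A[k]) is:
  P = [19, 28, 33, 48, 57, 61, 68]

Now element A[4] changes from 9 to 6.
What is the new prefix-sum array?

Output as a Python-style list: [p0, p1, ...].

Answer: [19, 28, 33, 48, 54, 58, 65]

Derivation:
Change: A[4] 9 -> 6, delta = -3
P[k] for k < 4: unchanged (A[4] not included)
P[k] for k >= 4: shift by delta = -3
  P[0] = 19 + 0 = 19
  P[1] = 28 + 0 = 28
  P[2] = 33 + 0 = 33
  P[3] = 48 + 0 = 48
  P[4] = 57 + -3 = 54
  P[5] = 61 + -3 = 58
  P[6] = 68 + -3 = 65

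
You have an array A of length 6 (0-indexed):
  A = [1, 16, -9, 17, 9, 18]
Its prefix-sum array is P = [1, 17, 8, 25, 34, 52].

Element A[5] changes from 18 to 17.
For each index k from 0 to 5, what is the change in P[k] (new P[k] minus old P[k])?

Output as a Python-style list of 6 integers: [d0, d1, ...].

Answer: [0, 0, 0, 0, 0, -1]

Derivation:
Element change: A[5] 18 -> 17, delta = -1
For k < 5: P[k] unchanged, delta_P[k] = 0
For k >= 5: P[k] shifts by exactly -1
Delta array: [0, 0, 0, 0, 0, -1]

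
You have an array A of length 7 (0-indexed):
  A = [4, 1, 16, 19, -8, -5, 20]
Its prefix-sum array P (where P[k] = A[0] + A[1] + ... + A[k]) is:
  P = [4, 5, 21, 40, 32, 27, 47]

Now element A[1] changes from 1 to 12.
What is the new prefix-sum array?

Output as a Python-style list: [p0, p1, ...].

Answer: [4, 16, 32, 51, 43, 38, 58]

Derivation:
Change: A[1] 1 -> 12, delta = 11
P[k] for k < 1: unchanged (A[1] not included)
P[k] for k >= 1: shift by delta = 11
  P[0] = 4 + 0 = 4
  P[1] = 5 + 11 = 16
  P[2] = 21 + 11 = 32
  P[3] = 40 + 11 = 51
  P[4] = 32 + 11 = 43
  P[5] = 27 + 11 = 38
  P[6] = 47 + 11 = 58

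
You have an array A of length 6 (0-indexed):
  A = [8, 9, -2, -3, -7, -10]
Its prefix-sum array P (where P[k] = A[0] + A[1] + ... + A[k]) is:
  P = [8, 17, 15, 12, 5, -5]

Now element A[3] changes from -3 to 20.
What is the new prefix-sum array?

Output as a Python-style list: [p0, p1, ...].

Answer: [8, 17, 15, 35, 28, 18]

Derivation:
Change: A[3] -3 -> 20, delta = 23
P[k] for k < 3: unchanged (A[3] not included)
P[k] for k >= 3: shift by delta = 23
  P[0] = 8 + 0 = 8
  P[1] = 17 + 0 = 17
  P[2] = 15 + 0 = 15
  P[3] = 12 + 23 = 35
  P[4] = 5 + 23 = 28
  P[5] = -5 + 23 = 18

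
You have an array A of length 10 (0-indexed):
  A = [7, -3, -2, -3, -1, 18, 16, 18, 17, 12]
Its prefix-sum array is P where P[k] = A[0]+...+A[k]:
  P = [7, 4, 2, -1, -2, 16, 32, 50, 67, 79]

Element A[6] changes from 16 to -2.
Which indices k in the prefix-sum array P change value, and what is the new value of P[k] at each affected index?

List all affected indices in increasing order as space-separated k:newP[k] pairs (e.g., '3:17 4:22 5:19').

P[k] = A[0] + ... + A[k]
P[k] includes A[6] iff k >= 6
Affected indices: 6, 7, ..., 9; delta = -18
  P[6]: 32 + -18 = 14
  P[7]: 50 + -18 = 32
  P[8]: 67 + -18 = 49
  P[9]: 79 + -18 = 61

Answer: 6:14 7:32 8:49 9:61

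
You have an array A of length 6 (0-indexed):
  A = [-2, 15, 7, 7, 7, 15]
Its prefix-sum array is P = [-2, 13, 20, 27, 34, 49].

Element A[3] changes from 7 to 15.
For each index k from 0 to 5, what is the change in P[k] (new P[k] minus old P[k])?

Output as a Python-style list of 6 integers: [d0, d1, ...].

Answer: [0, 0, 0, 8, 8, 8]

Derivation:
Element change: A[3] 7 -> 15, delta = 8
For k < 3: P[k] unchanged, delta_P[k] = 0
For k >= 3: P[k] shifts by exactly 8
Delta array: [0, 0, 0, 8, 8, 8]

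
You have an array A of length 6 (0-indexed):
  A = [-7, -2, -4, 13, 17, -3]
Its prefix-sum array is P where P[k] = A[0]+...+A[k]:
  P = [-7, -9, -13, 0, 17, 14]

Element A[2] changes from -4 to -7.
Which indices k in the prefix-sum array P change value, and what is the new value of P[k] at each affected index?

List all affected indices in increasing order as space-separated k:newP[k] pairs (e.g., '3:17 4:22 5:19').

P[k] = A[0] + ... + A[k]
P[k] includes A[2] iff k >= 2
Affected indices: 2, 3, ..., 5; delta = -3
  P[2]: -13 + -3 = -16
  P[3]: 0 + -3 = -3
  P[4]: 17 + -3 = 14
  P[5]: 14 + -3 = 11

Answer: 2:-16 3:-3 4:14 5:11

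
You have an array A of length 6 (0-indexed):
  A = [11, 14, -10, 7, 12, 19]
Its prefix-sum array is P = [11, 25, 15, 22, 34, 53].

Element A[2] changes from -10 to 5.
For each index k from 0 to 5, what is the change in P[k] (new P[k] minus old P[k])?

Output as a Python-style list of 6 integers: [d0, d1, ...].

Answer: [0, 0, 15, 15, 15, 15]

Derivation:
Element change: A[2] -10 -> 5, delta = 15
For k < 2: P[k] unchanged, delta_P[k] = 0
For k >= 2: P[k] shifts by exactly 15
Delta array: [0, 0, 15, 15, 15, 15]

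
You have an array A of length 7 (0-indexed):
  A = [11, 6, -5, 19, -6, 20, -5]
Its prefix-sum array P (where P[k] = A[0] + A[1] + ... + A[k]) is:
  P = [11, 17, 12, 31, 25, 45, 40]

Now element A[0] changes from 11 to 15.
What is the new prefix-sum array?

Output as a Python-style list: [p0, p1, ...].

Change: A[0] 11 -> 15, delta = 4
P[k] for k < 0: unchanged (A[0] not included)
P[k] for k >= 0: shift by delta = 4
  P[0] = 11 + 4 = 15
  P[1] = 17 + 4 = 21
  P[2] = 12 + 4 = 16
  P[3] = 31 + 4 = 35
  P[4] = 25 + 4 = 29
  P[5] = 45 + 4 = 49
  P[6] = 40 + 4 = 44

Answer: [15, 21, 16, 35, 29, 49, 44]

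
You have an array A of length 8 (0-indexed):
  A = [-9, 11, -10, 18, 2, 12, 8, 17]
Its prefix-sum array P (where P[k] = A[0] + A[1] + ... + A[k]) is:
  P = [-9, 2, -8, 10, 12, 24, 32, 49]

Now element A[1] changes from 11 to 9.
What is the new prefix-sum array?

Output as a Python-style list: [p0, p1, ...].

Change: A[1] 11 -> 9, delta = -2
P[k] for k < 1: unchanged (A[1] not included)
P[k] for k >= 1: shift by delta = -2
  P[0] = -9 + 0 = -9
  P[1] = 2 + -2 = 0
  P[2] = -8 + -2 = -10
  P[3] = 10 + -2 = 8
  P[4] = 12 + -2 = 10
  P[5] = 24 + -2 = 22
  P[6] = 32 + -2 = 30
  P[7] = 49 + -2 = 47

Answer: [-9, 0, -10, 8, 10, 22, 30, 47]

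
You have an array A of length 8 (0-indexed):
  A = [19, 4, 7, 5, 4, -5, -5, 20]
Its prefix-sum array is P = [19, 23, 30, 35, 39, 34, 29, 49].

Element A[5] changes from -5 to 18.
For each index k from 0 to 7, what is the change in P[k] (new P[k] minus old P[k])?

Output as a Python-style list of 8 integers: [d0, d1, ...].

Answer: [0, 0, 0, 0, 0, 23, 23, 23]

Derivation:
Element change: A[5] -5 -> 18, delta = 23
For k < 5: P[k] unchanged, delta_P[k] = 0
For k >= 5: P[k] shifts by exactly 23
Delta array: [0, 0, 0, 0, 0, 23, 23, 23]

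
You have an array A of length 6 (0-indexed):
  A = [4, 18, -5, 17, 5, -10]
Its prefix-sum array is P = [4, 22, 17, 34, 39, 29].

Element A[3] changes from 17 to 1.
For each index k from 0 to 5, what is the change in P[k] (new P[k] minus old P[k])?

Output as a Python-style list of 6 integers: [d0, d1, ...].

Element change: A[3] 17 -> 1, delta = -16
For k < 3: P[k] unchanged, delta_P[k] = 0
For k >= 3: P[k] shifts by exactly -16
Delta array: [0, 0, 0, -16, -16, -16]

Answer: [0, 0, 0, -16, -16, -16]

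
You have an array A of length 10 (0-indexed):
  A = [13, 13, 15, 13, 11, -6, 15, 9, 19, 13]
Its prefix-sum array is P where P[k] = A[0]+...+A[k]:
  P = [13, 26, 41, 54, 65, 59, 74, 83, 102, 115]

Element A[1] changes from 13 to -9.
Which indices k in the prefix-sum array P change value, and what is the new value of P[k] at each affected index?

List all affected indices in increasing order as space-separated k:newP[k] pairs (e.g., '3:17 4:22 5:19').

P[k] = A[0] + ... + A[k]
P[k] includes A[1] iff k >= 1
Affected indices: 1, 2, ..., 9; delta = -22
  P[1]: 26 + -22 = 4
  P[2]: 41 + -22 = 19
  P[3]: 54 + -22 = 32
  P[4]: 65 + -22 = 43
  P[5]: 59 + -22 = 37
  P[6]: 74 + -22 = 52
  P[7]: 83 + -22 = 61
  P[8]: 102 + -22 = 80
  P[9]: 115 + -22 = 93

Answer: 1:4 2:19 3:32 4:43 5:37 6:52 7:61 8:80 9:93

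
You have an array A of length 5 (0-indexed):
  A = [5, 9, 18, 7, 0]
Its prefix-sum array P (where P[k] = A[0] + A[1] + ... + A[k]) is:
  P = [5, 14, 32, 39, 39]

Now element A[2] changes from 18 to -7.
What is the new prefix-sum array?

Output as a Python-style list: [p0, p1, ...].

Change: A[2] 18 -> -7, delta = -25
P[k] for k < 2: unchanged (A[2] not included)
P[k] for k >= 2: shift by delta = -25
  P[0] = 5 + 0 = 5
  P[1] = 14 + 0 = 14
  P[2] = 32 + -25 = 7
  P[3] = 39 + -25 = 14
  P[4] = 39 + -25 = 14

Answer: [5, 14, 7, 14, 14]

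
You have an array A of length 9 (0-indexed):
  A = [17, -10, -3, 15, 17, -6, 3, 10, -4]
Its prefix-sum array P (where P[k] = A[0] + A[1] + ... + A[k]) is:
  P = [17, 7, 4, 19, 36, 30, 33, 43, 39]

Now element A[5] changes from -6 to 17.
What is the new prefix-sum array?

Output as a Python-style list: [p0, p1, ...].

Answer: [17, 7, 4, 19, 36, 53, 56, 66, 62]

Derivation:
Change: A[5] -6 -> 17, delta = 23
P[k] for k < 5: unchanged (A[5] not included)
P[k] for k >= 5: shift by delta = 23
  P[0] = 17 + 0 = 17
  P[1] = 7 + 0 = 7
  P[2] = 4 + 0 = 4
  P[3] = 19 + 0 = 19
  P[4] = 36 + 0 = 36
  P[5] = 30 + 23 = 53
  P[6] = 33 + 23 = 56
  P[7] = 43 + 23 = 66
  P[8] = 39 + 23 = 62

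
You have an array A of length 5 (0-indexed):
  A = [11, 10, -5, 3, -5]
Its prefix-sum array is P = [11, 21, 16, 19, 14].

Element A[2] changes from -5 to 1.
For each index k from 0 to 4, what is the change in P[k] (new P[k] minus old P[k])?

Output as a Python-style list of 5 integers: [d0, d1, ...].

Answer: [0, 0, 6, 6, 6]

Derivation:
Element change: A[2] -5 -> 1, delta = 6
For k < 2: P[k] unchanged, delta_P[k] = 0
For k >= 2: P[k] shifts by exactly 6
Delta array: [0, 0, 6, 6, 6]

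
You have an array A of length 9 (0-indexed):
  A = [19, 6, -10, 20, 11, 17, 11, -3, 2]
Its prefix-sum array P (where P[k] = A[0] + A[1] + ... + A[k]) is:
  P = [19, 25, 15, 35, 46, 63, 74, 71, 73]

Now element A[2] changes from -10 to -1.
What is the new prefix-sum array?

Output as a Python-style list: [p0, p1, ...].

Answer: [19, 25, 24, 44, 55, 72, 83, 80, 82]

Derivation:
Change: A[2] -10 -> -1, delta = 9
P[k] for k < 2: unchanged (A[2] not included)
P[k] for k >= 2: shift by delta = 9
  P[0] = 19 + 0 = 19
  P[1] = 25 + 0 = 25
  P[2] = 15 + 9 = 24
  P[3] = 35 + 9 = 44
  P[4] = 46 + 9 = 55
  P[5] = 63 + 9 = 72
  P[6] = 74 + 9 = 83
  P[7] = 71 + 9 = 80
  P[8] = 73 + 9 = 82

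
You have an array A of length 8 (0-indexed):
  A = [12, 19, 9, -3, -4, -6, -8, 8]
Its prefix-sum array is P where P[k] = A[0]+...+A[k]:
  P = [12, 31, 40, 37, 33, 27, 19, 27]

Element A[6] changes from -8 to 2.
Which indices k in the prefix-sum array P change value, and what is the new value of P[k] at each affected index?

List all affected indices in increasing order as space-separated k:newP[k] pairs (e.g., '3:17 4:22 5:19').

P[k] = A[0] + ... + A[k]
P[k] includes A[6] iff k >= 6
Affected indices: 6, 7, ..., 7; delta = 10
  P[6]: 19 + 10 = 29
  P[7]: 27 + 10 = 37

Answer: 6:29 7:37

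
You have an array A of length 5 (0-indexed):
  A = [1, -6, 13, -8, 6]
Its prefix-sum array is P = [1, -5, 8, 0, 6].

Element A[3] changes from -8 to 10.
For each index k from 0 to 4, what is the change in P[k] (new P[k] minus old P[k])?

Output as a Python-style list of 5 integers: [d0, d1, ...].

Element change: A[3] -8 -> 10, delta = 18
For k < 3: P[k] unchanged, delta_P[k] = 0
For k >= 3: P[k] shifts by exactly 18
Delta array: [0, 0, 0, 18, 18]

Answer: [0, 0, 0, 18, 18]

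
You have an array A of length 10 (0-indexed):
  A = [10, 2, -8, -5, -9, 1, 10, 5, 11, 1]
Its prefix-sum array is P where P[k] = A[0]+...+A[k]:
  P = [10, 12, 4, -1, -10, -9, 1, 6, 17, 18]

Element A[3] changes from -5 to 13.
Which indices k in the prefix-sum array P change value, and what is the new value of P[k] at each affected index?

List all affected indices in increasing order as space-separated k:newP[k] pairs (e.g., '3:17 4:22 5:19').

Answer: 3:17 4:8 5:9 6:19 7:24 8:35 9:36

Derivation:
P[k] = A[0] + ... + A[k]
P[k] includes A[3] iff k >= 3
Affected indices: 3, 4, ..., 9; delta = 18
  P[3]: -1 + 18 = 17
  P[4]: -10 + 18 = 8
  P[5]: -9 + 18 = 9
  P[6]: 1 + 18 = 19
  P[7]: 6 + 18 = 24
  P[8]: 17 + 18 = 35
  P[9]: 18 + 18 = 36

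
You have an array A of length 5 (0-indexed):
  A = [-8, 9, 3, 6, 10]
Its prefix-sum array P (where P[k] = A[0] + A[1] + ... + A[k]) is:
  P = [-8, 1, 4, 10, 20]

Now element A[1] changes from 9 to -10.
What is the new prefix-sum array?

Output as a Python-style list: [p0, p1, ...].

Answer: [-8, -18, -15, -9, 1]

Derivation:
Change: A[1] 9 -> -10, delta = -19
P[k] for k < 1: unchanged (A[1] not included)
P[k] for k >= 1: shift by delta = -19
  P[0] = -8 + 0 = -8
  P[1] = 1 + -19 = -18
  P[2] = 4 + -19 = -15
  P[3] = 10 + -19 = -9
  P[4] = 20 + -19 = 1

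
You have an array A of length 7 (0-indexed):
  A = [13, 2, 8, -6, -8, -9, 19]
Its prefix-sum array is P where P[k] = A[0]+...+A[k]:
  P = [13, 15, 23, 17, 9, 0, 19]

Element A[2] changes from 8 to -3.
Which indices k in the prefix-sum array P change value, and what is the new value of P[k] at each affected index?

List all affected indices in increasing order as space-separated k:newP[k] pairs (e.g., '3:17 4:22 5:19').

P[k] = A[0] + ... + A[k]
P[k] includes A[2] iff k >= 2
Affected indices: 2, 3, ..., 6; delta = -11
  P[2]: 23 + -11 = 12
  P[3]: 17 + -11 = 6
  P[4]: 9 + -11 = -2
  P[5]: 0 + -11 = -11
  P[6]: 19 + -11 = 8

Answer: 2:12 3:6 4:-2 5:-11 6:8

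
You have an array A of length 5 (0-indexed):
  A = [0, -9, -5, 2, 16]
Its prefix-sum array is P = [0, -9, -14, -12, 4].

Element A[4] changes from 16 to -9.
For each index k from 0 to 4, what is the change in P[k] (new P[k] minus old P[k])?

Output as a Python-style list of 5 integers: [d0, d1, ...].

Element change: A[4] 16 -> -9, delta = -25
For k < 4: P[k] unchanged, delta_P[k] = 0
For k >= 4: P[k] shifts by exactly -25
Delta array: [0, 0, 0, 0, -25]

Answer: [0, 0, 0, 0, -25]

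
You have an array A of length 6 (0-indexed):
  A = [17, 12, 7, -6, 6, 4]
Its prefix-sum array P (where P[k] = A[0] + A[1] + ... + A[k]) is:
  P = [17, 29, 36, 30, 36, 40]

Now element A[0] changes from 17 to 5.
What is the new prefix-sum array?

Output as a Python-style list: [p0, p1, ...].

Answer: [5, 17, 24, 18, 24, 28]

Derivation:
Change: A[0] 17 -> 5, delta = -12
P[k] for k < 0: unchanged (A[0] not included)
P[k] for k >= 0: shift by delta = -12
  P[0] = 17 + -12 = 5
  P[1] = 29 + -12 = 17
  P[2] = 36 + -12 = 24
  P[3] = 30 + -12 = 18
  P[4] = 36 + -12 = 24
  P[5] = 40 + -12 = 28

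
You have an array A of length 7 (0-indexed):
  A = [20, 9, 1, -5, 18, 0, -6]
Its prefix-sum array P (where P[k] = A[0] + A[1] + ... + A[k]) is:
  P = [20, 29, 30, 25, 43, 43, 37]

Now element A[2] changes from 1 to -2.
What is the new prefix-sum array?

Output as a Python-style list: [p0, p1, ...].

Change: A[2] 1 -> -2, delta = -3
P[k] for k < 2: unchanged (A[2] not included)
P[k] for k >= 2: shift by delta = -3
  P[0] = 20 + 0 = 20
  P[1] = 29 + 0 = 29
  P[2] = 30 + -3 = 27
  P[3] = 25 + -3 = 22
  P[4] = 43 + -3 = 40
  P[5] = 43 + -3 = 40
  P[6] = 37 + -3 = 34

Answer: [20, 29, 27, 22, 40, 40, 34]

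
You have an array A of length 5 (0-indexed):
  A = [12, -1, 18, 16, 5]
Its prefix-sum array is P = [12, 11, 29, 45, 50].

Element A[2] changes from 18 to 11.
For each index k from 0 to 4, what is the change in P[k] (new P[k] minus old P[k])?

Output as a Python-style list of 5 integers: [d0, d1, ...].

Answer: [0, 0, -7, -7, -7]

Derivation:
Element change: A[2] 18 -> 11, delta = -7
For k < 2: P[k] unchanged, delta_P[k] = 0
For k >= 2: P[k] shifts by exactly -7
Delta array: [0, 0, -7, -7, -7]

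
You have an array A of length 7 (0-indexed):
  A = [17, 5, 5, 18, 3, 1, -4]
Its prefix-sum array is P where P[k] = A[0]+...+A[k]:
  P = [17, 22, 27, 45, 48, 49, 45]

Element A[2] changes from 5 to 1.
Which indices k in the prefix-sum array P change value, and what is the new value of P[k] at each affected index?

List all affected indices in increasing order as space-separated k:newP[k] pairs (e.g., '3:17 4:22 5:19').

Answer: 2:23 3:41 4:44 5:45 6:41

Derivation:
P[k] = A[0] + ... + A[k]
P[k] includes A[2] iff k >= 2
Affected indices: 2, 3, ..., 6; delta = -4
  P[2]: 27 + -4 = 23
  P[3]: 45 + -4 = 41
  P[4]: 48 + -4 = 44
  P[5]: 49 + -4 = 45
  P[6]: 45 + -4 = 41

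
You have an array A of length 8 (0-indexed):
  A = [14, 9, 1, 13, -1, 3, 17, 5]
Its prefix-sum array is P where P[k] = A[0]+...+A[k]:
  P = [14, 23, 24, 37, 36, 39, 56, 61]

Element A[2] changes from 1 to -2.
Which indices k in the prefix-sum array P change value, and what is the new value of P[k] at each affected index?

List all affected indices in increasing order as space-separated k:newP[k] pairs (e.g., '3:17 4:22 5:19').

P[k] = A[0] + ... + A[k]
P[k] includes A[2] iff k >= 2
Affected indices: 2, 3, ..., 7; delta = -3
  P[2]: 24 + -3 = 21
  P[3]: 37 + -3 = 34
  P[4]: 36 + -3 = 33
  P[5]: 39 + -3 = 36
  P[6]: 56 + -3 = 53
  P[7]: 61 + -3 = 58

Answer: 2:21 3:34 4:33 5:36 6:53 7:58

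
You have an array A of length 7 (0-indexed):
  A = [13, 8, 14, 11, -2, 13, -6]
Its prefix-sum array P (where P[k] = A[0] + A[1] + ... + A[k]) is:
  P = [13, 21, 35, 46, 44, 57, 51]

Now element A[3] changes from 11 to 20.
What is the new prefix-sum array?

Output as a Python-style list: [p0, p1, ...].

Change: A[3] 11 -> 20, delta = 9
P[k] for k < 3: unchanged (A[3] not included)
P[k] for k >= 3: shift by delta = 9
  P[0] = 13 + 0 = 13
  P[1] = 21 + 0 = 21
  P[2] = 35 + 0 = 35
  P[3] = 46 + 9 = 55
  P[4] = 44 + 9 = 53
  P[5] = 57 + 9 = 66
  P[6] = 51 + 9 = 60

Answer: [13, 21, 35, 55, 53, 66, 60]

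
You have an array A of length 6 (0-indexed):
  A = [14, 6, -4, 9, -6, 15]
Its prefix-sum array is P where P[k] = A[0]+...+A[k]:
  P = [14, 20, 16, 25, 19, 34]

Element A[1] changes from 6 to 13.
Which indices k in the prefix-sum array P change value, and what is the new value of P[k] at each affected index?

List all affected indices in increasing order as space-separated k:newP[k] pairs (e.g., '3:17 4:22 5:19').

Answer: 1:27 2:23 3:32 4:26 5:41

Derivation:
P[k] = A[0] + ... + A[k]
P[k] includes A[1] iff k >= 1
Affected indices: 1, 2, ..., 5; delta = 7
  P[1]: 20 + 7 = 27
  P[2]: 16 + 7 = 23
  P[3]: 25 + 7 = 32
  P[4]: 19 + 7 = 26
  P[5]: 34 + 7 = 41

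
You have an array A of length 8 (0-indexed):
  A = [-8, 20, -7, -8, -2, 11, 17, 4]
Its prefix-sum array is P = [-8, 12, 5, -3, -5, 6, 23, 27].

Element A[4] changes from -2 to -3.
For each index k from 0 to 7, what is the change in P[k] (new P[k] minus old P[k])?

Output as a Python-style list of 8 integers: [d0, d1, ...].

Answer: [0, 0, 0, 0, -1, -1, -1, -1]

Derivation:
Element change: A[4] -2 -> -3, delta = -1
For k < 4: P[k] unchanged, delta_P[k] = 0
For k >= 4: P[k] shifts by exactly -1
Delta array: [0, 0, 0, 0, -1, -1, -1, -1]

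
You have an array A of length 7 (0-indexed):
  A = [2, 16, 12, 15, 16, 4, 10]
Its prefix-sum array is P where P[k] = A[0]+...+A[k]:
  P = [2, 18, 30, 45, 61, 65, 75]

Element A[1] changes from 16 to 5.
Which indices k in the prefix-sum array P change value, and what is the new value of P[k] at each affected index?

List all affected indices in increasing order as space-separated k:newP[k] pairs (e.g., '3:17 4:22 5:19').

Answer: 1:7 2:19 3:34 4:50 5:54 6:64

Derivation:
P[k] = A[0] + ... + A[k]
P[k] includes A[1] iff k >= 1
Affected indices: 1, 2, ..., 6; delta = -11
  P[1]: 18 + -11 = 7
  P[2]: 30 + -11 = 19
  P[3]: 45 + -11 = 34
  P[4]: 61 + -11 = 50
  P[5]: 65 + -11 = 54
  P[6]: 75 + -11 = 64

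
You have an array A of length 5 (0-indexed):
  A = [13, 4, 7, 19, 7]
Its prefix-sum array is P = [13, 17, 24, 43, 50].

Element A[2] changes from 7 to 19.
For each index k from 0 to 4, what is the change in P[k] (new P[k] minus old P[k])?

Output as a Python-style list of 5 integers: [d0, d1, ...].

Element change: A[2] 7 -> 19, delta = 12
For k < 2: P[k] unchanged, delta_P[k] = 0
For k >= 2: P[k] shifts by exactly 12
Delta array: [0, 0, 12, 12, 12]

Answer: [0, 0, 12, 12, 12]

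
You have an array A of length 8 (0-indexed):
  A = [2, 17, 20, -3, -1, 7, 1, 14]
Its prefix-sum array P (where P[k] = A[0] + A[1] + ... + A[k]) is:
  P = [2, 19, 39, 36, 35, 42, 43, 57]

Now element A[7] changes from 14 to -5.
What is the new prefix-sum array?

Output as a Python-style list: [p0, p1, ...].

Answer: [2, 19, 39, 36, 35, 42, 43, 38]

Derivation:
Change: A[7] 14 -> -5, delta = -19
P[k] for k < 7: unchanged (A[7] not included)
P[k] for k >= 7: shift by delta = -19
  P[0] = 2 + 0 = 2
  P[1] = 19 + 0 = 19
  P[2] = 39 + 0 = 39
  P[3] = 36 + 0 = 36
  P[4] = 35 + 0 = 35
  P[5] = 42 + 0 = 42
  P[6] = 43 + 0 = 43
  P[7] = 57 + -19 = 38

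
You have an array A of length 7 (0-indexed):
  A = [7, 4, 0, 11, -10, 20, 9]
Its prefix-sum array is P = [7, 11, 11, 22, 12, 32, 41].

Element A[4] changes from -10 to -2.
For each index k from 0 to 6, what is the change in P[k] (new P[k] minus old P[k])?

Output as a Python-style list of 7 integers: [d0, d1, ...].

Answer: [0, 0, 0, 0, 8, 8, 8]

Derivation:
Element change: A[4] -10 -> -2, delta = 8
For k < 4: P[k] unchanged, delta_P[k] = 0
For k >= 4: P[k] shifts by exactly 8
Delta array: [0, 0, 0, 0, 8, 8, 8]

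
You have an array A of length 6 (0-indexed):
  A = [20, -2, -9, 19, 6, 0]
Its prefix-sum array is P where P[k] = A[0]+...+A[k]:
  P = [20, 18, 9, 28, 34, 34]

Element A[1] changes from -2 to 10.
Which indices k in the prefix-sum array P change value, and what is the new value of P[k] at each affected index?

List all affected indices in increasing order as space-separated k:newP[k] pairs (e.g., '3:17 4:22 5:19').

P[k] = A[0] + ... + A[k]
P[k] includes A[1] iff k >= 1
Affected indices: 1, 2, ..., 5; delta = 12
  P[1]: 18 + 12 = 30
  P[2]: 9 + 12 = 21
  P[3]: 28 + 12 = 40
  P[4]: 34 + 12 = 46
  P[5]: 34 + 12 = 46

Answer: 1:30 2:21 3:40 4:46 5:46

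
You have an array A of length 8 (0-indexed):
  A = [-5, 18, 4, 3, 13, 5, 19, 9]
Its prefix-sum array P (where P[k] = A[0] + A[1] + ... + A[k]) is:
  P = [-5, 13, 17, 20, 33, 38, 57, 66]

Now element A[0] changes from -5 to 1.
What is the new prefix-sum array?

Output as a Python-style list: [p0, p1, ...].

Answer: [1, 19, 23, 26, 39, 44, 63, 72]

Derivation:
Change: A[0] -5 -> 1, delta = 6
P[k] for k < 0: unchanged (A[0] not included)
P[k] for k >= 0: shift by delta = 6
  P[0] = -5 + 6 = 1
  P[1] = 13 + 6 = 19
  P[2] = 17 + 6 = 23
  P[3] = 20 + 6 = 26
  P[4] = 33 + 6 = 39
  P[5] = 38 + 6 = 44
  P[6] = 57 + 6 = 63
  P[7] = 66 + 6 = 72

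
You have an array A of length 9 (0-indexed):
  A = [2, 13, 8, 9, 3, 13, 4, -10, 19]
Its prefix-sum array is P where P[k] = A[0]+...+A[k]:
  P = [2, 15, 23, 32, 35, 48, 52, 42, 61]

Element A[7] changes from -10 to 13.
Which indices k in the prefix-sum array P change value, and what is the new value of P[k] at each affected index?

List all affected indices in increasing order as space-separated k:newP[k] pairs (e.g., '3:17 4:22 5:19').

Answer: 7:65 8:84

Derivation:
P[k] = A[0] + ... + A[k]
P[k] includes A[7] iff k >= 7
Affected indices: 7, 8, ..., 8; delta = 23
  P[7]: 42 + 23 = 65
  P[8]: 61 + 23 = 84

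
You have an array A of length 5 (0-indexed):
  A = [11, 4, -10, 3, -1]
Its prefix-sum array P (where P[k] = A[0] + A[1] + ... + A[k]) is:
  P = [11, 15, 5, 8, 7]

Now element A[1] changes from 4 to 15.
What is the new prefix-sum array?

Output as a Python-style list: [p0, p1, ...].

Change: A[1] 4 -> 15, delta = 11
P[k] for k < 1: unchanged (A[1] not included)
P[k] for k >= 1: shift by delta = 11
  P[0] = 11 + 0 = 11
  P[1] = 15 + 11 = 26
  P[2] = 5 + 11 = 16
  P[3] = 8 + 11 = 19
  P[4] = 7 + 11 = 18

Answer: [11, 26, 16, 19, 18]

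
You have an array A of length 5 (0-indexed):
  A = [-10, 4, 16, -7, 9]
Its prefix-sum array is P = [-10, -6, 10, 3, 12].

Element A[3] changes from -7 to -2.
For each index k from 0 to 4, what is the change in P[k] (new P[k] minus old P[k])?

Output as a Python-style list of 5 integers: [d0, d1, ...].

Element change: A[3] -7 -> -2, delta = 5
For k < 3: P[k] unchanged, delta_P[k] = 0
For k >= 3: P[k] shifts by exactly 5
Delta array: [0, 0, 0, 5, 5]

Answer: [0, 0, 0, 5, 5]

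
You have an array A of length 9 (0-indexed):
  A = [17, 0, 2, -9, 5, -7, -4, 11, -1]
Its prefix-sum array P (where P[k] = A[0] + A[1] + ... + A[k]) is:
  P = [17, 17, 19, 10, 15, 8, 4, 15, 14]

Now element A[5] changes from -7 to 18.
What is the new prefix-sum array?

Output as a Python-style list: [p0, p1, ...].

Answer: [17, 17, 19, 10, 15, 33, 29, 40, 39]

Derivation:
Change: A[5] -7 -> 18, delta = 25
P[k] for k < 5: unchanged (A[5] not included)
P[k] for k >= 5: shift by delta = 25
  P[0] = 17 + 0 = 17
  P[1] = 17 + 0 = 17
  P[2] = 19 + 0 = 19
  P[3] = 10 + 0 = 10
  P[4] = 15 + 0 = 15
  P[5] = 8 + 25 = 33
  P[6] = 4 + 25 = 29
  P[7] = 15 + 25 = 40
  P[8] = 14 + 25 = 39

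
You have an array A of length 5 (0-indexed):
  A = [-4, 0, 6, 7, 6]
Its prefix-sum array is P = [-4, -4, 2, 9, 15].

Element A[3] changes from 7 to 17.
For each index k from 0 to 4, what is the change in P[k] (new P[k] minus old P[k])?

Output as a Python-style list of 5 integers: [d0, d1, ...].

Answer: [0, 0, 0, 10, 10]

Derivation:
Element change: A[3] 7 -> 17, delta = 10
For k < 3: P[k] unchanged, delta_P[k] = 0
For k >= 3: P[k] shifts by exactly 10
Delta array: [0, 0, 0, 10, 10]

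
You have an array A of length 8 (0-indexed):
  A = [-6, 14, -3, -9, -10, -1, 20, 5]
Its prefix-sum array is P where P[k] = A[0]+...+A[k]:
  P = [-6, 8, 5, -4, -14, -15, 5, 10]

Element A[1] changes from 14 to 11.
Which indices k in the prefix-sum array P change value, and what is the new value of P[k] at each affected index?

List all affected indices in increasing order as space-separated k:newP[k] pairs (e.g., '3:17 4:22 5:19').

Answer: 1:5 2:2 3:-7 4:-17 5:-18 6:2 7:7

Derivation:
P[k] = A[0] + ... + A[k]
P[k] includes A[1] iff k >= 1
Affected indices: 1, 2, ..., 7; delta = -3
  P[1]: 8 + -3 = 5
  P[2]: 5 + -3 = 2
  P[3]: -4 + -3 = -7
  P[4]: -14 + -3 = -17
  P[5]: -15 + -3 = -18
  P[6]: 5 + -3 = 2
  P[7]: 10 + -3 = 7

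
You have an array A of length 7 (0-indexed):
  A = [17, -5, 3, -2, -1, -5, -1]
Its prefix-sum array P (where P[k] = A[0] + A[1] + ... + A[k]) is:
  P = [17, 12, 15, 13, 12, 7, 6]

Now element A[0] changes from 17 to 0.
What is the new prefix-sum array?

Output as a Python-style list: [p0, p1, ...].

Change: A[0] 17 -> 0, delta = -17
P[k] for k < 0: unchanged (A[0] not included)
P[k] for k >= 0: shift by delta = -17
  P[0] = 17 + -17 = 0
  P[1] = 12 + -17 = -5
  P[2] = 15 + -17 = -2
  P[3] = 13 + -17 = -4
  P[4] = 12 + -17 = -5
  P[5] = 7 + -17 = -10
  P[6] = 6 + -17 = -11

Answer: [0, -5, -2, -4, -5, -10, -11]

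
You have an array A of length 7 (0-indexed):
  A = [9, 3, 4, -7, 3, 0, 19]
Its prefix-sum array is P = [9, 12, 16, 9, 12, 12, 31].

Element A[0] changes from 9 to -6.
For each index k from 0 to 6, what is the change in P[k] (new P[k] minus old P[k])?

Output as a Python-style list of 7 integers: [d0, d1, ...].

Answer: [-15, -15, -15, -15, -15, -15, -15]

Derivation:
Element change: A[0] 9 -> -6, delta = -15
For k < 0: P[k] unchanged, delta_P[k] = 0
For k >= 0: P[k] shifts by exactly -15
Delta array: [-15, -15, -15, -15, -15, -15, -15]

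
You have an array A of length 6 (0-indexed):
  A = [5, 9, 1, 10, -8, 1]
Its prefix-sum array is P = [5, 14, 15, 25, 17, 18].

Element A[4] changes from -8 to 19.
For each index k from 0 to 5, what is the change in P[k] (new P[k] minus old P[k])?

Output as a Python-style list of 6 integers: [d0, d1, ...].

Element change: A[4] -8 -> 19, delta = 27
For k < 4: P[k] unchanged, delta_P[k] = 0
For k >= 4: P[k] shifts by exactly 27
Delta array: [0, 0, 0, 0, 27, 27]

Answer: [0, 0, 0, 0, 27, 27]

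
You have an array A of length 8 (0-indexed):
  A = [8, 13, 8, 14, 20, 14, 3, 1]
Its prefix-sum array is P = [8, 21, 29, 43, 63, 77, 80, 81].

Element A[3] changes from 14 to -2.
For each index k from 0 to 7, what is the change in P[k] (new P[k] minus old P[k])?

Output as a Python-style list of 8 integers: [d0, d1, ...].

Answer: [0, 0, 0, -16, -16, -16, -16, -16]

Derivation:
Element change: A[3] 14 -> -2, delta = -16
For k < 3: P[k] unchanged, delta_P[k] = 0
For k >= 3: P[k] shifts by exactly -16
Delta array: [0, 0, 0, -16, -16, -16, -16, -16]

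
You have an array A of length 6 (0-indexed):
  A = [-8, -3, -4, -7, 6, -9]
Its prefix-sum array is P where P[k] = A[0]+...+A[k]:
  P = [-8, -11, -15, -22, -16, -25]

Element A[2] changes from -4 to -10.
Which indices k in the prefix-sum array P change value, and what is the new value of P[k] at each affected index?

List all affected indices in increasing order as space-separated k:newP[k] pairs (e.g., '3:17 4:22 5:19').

P[k] = A[0] + ... + A[k]
P[k] includes A[2] iff k >= 2
Affected indices: 2, 3, ..., 5; delta = -6
  P[2]: -15 + -6 = -21
  P[3]: -22 + -6 = -28
  P[4]: -16 + -6 = -22
  P[5]: -25 + -6 = -31

Answer: 2:-21 3:-28 4:-22 5:-31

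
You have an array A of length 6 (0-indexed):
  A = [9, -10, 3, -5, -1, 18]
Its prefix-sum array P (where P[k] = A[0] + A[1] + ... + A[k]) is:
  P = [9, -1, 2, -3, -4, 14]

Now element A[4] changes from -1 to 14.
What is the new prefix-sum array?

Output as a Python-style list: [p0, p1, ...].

Answer: [9, -1, 2, -3, 11, 29]

Derivation:
Change: A[4] -1 -> 14, delta = 15
P[k] for k < 4: unchanged (A[4] not included)
P[k] for k >= 4: shift by delta = 15
  P[0] = 9 + 0 = 9
  P[1] = -1 + 0 = -1
  P[2] = 2 + 0 = 2
  P[3] = -3 + 0 = -3
  P[4] = -4 + 15 = 11
  P[5] = 14 + 15 = 29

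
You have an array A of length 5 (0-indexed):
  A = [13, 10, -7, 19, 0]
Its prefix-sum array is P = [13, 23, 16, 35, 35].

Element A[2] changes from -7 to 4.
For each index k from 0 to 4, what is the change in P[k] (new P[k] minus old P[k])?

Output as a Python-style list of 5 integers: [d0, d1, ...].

Element change: A[2] -7 -> 4, delta = 11
For k < 2: P[k] unchanged, delta_P[k] = 0
For k >= 2: P[k] shifts by exactly 11
Delta array: [0, 0, 11, 11, 11]

Answer: [0, 0, 11, 11, 11]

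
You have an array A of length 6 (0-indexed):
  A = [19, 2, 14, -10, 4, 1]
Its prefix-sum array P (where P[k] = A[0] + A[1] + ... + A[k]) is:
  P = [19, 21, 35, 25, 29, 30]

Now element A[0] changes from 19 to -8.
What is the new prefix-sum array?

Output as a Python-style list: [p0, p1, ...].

Change: A[0] 19 -> -8, delta = -27
P[k] for k < 0: unchanged (A[0] not included)
P[k] for k >= 0: shift by delta = -27
  P[0] = 19 + -27 = -8
  P[1] = 21 + -27 = -6
  P[2] = 35 + -27 = 8
  P[3] = 25 + -27 = -2
  P[4] = 29 + -27 = 2
  P[5] = 30 + -27 = 3

Answer: [-8, -6, 8, -2, 2, 3]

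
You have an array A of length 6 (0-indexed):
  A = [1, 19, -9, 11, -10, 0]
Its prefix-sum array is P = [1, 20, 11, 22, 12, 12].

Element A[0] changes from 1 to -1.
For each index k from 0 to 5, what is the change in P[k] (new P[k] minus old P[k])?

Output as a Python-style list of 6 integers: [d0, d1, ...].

Answer: [-2, -2, -2, -2, -2, -2]

Derivation:
Element change: A[0] 1 -> -1, delta = -2
For k < 0: P[k] unchanged, delta_P[k] = 0
For k >= 0: P[k] shifts by exactly -2
Delta array: [-2, -2, -2, -2, -2, -2]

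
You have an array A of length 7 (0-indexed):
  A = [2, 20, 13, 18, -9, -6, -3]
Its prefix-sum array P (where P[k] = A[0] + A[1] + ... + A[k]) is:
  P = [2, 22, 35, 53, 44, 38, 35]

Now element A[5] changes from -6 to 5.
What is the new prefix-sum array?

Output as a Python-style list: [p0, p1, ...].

Change: A[5] -6 -> 5, delta = 11
P[k] for k < 5: unchanged (A[5] not included)
P[k] for k >= 5: shift by delta = 11
  P[0] = 2 + 0 = 2
  P[1] = 22 + 0 = 22
  P[2] = 35 + 0 = 35
  P[3] = 53 + 0 = 53
  P[4] = 44 + 0 = 44
  P[5] = 38 + 11 = 49
  P[6] = 35 + 11 = 46

Answer: [2, 22, 35, 53, 44, 49, 46]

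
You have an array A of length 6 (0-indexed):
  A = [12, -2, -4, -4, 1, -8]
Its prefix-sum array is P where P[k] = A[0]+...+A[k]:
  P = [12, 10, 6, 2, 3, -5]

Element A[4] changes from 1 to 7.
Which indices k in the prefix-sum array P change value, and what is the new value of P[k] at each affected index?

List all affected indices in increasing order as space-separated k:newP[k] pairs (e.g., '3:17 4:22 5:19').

P[k] = A[0] + ... + A[k]
P[k] includes A[4] iff k >= 4
Affected indices: 4, 5, ..., 5; delta = 6
  P[4]: 3 + 6 = 9
  P[5]: -5 + 6 = 1

Answer: 4:9 5:1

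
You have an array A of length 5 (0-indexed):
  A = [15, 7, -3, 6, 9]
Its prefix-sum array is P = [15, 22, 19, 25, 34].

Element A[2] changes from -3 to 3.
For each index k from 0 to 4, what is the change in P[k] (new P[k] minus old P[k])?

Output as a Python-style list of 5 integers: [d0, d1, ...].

Element change: A[2] -3 -> 3, delta = 6
For k < 2: P[k] unchanged, delta_P[k] = 0
For k >= 2: P[k] shifts by exactly 6
Delta array: [0, 0, 6, 6, 6]

Answer: [0, 0, 6, 6, 6]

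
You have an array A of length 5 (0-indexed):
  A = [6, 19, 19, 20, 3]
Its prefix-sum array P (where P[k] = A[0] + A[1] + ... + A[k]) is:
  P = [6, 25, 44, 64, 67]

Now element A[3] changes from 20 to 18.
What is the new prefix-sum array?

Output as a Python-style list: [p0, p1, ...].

Answer: [6, 25, 44, 62, 65]

Derivation:
Change: A[3] 20 -> 18, delta = -2
P[k] for k < 3: unchanged (A[3] not included)
P[k] for k >= 3: shift by delta = -2
  P[0] = 6 + 0 = 6
  P[1] = 25 + 0 = 25
  P[2] = 44 + 0 = 44
  P[3] = 64 + -2 = 62
  P[4] = 67 + -2 = 65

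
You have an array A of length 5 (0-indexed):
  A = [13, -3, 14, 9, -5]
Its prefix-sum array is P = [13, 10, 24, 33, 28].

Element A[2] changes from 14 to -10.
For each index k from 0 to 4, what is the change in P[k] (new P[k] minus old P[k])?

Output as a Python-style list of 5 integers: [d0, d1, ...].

Answer: [0, 0, -24, -24, -24]

Derivation:
Element change: A[2] 14 -> -10, delta = -24
For k < 2: P[k] unchanged, delta_P[k] = 0
For k >= 2: P[k] shifts by exactly -24
Delta array: [0, 0, -24, -24, -24]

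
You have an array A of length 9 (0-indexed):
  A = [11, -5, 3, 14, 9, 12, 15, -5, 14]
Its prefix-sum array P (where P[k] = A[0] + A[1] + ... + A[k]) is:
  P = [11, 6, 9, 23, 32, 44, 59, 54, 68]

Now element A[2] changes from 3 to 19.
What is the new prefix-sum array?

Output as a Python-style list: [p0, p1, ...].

Answer: [11, 6, 25, 39, 48, 60, 75, 70, 84]

Derivation:
Change: A[2] 3 -> 19, delta = 16
P[k] for k < 2: unchanged (A[2] not included)
P[k] for k >= 2: shift by delta = 16
  P[0] = 11 + 0 = 11
  P[1] = 6 + 0 = 6
  P[2] = 9 + 16 = 25
  P[3] = 23 + 16 = 39
  P[4] = 32 + 16 = 48
  P[5] = 44 + 16 = 60
  P[6] = 59 + 16 = 75
  P[7] = 54 + 16 = 70
  P[8] = 68 + 16 = 84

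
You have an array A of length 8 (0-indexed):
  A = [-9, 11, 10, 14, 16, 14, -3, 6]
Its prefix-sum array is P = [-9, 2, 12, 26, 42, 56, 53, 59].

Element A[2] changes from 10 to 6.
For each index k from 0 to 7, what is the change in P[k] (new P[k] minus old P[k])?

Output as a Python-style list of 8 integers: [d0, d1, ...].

Answer: [0, 0, -4, -4, -4, -4, -4, -4]

Derivation:
Element change: A[2] 10 -> 6, delta = -4
For k < 2: P[k] unchanged, delta_P[k] = 0
For k >= 2: P[k] shifts by exactly -4
Delta array: [0, 0, -4, -4, -4, -4, -4, -4]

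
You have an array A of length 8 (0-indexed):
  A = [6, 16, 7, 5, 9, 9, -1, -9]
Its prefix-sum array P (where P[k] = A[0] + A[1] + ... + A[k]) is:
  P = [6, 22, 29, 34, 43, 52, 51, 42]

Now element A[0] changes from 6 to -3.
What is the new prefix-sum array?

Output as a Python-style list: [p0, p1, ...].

Change: A[0] 6 -> -3, delta = -9
P[k] for k < 0: unchanged (A[0] not included)
P[k] for k >= 0: shift by delta = -9
  P[0] = 6 + -9 = -3
  P[1] = 22 + -9 = 13
  P[2] = 29 + -9 = 20
  P[3] = 34 + -9 = 25
  P[4] = 43 + -9 = 34
  P[5] = 52 + -9 = 43
  P[6] = 51 + -9 = 42
  P[7] = 42 + -9 = 33

Answer: [-3, 13, 20, 25, 34, 43, 42, 33]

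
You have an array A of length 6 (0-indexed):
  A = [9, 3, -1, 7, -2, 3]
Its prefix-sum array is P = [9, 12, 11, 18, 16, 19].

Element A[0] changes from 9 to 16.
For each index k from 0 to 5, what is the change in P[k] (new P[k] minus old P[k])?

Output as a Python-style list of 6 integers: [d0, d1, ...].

Answer: [7, 7, 7, 7, 7, 7]

Derivation:
Element change: A[0] 9 -> 16, delta = 7
For k < 0: P[k] unchanged, delta_P[k] = 0
For k >= 0: P[k] shifts by exactly 7
Delta array: [7, 7, 7, 7, 7, 7]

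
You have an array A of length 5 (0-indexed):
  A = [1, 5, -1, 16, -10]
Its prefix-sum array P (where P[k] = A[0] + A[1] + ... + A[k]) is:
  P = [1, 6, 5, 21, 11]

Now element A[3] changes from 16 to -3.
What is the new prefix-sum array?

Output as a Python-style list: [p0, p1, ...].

Change: A[3] 16 -> -3, delta = -19
P[k] for k < 3: unchanged (A[3] not included)
P[k] for k >= 3: shift by delta = -19
  P[0] = 1 + 0 = 1
  P[1] = 6 + 0 = 6
  P[2] = 5 + 0 = 5
  P[3] = 21 + -19 = 2
  P[4] = 11 + -19 = -8

Answer: [1, 6, 5, 2, -8]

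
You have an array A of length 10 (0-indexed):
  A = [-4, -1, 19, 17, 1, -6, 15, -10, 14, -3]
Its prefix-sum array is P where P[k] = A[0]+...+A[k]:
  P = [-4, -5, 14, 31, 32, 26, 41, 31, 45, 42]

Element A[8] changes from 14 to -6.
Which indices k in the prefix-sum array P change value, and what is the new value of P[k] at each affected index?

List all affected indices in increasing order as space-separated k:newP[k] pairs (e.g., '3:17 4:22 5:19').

Answer: 8:25 9:22

Derivation:
P[k] = A[0] + ... + A[k]
P[k] includes A[8] iff k >= 8
Affected indices: 8, 9, ..., 9; delta = -20
  P[8]: 45 + -20 = 25
  P[9]: 42 + -20 = 22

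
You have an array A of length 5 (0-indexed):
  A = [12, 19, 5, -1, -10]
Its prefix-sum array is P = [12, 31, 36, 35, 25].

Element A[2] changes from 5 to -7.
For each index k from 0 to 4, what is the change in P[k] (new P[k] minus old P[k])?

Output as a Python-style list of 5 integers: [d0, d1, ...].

Answer: [0, 0, -12, -12, -12]

Derivation:
Element change: A[2] 5 -> -7, delta = -12
For k < 2: P[k] unchanged, delta_P[k] = 0
For k >= 2: P[k] shifts by exactly -12
Delta array: [0, 0, -12, -12, -12]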